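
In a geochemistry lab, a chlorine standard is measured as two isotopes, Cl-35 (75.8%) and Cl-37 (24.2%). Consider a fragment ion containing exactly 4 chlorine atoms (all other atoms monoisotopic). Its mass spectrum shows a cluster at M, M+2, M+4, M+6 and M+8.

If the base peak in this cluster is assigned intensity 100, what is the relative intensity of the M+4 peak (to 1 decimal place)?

(0.758 + 0.242)^4 gives M 0.3301, M+2 0.4216, M+4 0.2019, M+6 0.0430, M+8 0.0034; the largest is M+2.
P(M+2) = C(4,1) × 0.758^3 × 0.242^1 = 4 × 0.43551951 × 0.2420 = 0.421583 (base)
P(M+4) = C(4,2) × 0.758^2 × 0.242^2 = 6 × 0.574564 × 0.058564 = 0.201893
Relative intensity = 0.201893 / 0.421583 × 100 = 47.9

47.9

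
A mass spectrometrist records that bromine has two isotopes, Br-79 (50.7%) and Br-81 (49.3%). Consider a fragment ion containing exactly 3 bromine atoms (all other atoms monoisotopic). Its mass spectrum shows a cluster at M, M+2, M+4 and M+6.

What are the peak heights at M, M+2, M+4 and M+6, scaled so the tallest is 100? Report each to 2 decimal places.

Each Br atom is independently Br-79 (p = 0.507) or Br-81 (q = 0.493); the cluster is the binomial expansion (p + q)^3.
P(M) = 0.507^3 = 0.130324
P(M+2) = 3 × 0.507^2 × 0.493^1 = 0.380175
P(M+4) = 3 × 0.507^1 × 0.493^2 = 0.369678
P(M+6) = 0.493^3 = 0.119823
The M+2 peak is largest (0.380175); scaling to 100 gives 34.28 : 100.00 : 97.24 : 31.52.

34.28 : 100.00 : 97.24 : 31.52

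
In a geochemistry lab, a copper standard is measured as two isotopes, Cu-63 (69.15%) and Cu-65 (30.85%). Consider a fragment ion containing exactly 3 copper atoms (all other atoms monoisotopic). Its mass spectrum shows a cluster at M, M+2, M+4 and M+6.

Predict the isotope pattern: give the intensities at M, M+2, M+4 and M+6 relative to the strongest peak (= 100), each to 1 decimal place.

The 3 Cu atoms are independent, so intensities follow the terms of (0.6915 + 0.3085)^3.
P(M) = 0.6915^3 = 0.330656
P(M+2) = 3 × 0.6915^2 × 0.3085^1 = 0.442548
P(M+4) = 3 × 0.6915^1 × 0.3085^2 = 0.197435
P(M+6) = 0.3085^3 = 0.029361
The M+2 peak is largest (0.442548); scaling to 100 gives 74.7 : 100.0 : 44.6 : 6.6.

74.7 : 100.0 : 44.6 : 6.6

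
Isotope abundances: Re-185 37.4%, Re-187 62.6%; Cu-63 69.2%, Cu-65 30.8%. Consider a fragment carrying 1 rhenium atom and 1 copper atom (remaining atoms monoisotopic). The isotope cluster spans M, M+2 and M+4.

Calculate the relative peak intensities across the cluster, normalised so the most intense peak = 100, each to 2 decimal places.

47.19 : 100.00 : 35.16

Rhenium pattern (n=1): 0.3740 : 0.6260
Copper pattern (n=1): 0.6920 : 0.3080
Convolve the two distributions (both contribute in 2-u steps):
  M: 0.3740×0.6920 = 0.258808
  M+2: 0.3740×0.3080 + 0.6260×0.6920 = 0.548384
  M+4: 0.6260×0.3080 = 0.192808
Scale to base peak (0.548384) = 100: 47.19 : 100.00 : 35.16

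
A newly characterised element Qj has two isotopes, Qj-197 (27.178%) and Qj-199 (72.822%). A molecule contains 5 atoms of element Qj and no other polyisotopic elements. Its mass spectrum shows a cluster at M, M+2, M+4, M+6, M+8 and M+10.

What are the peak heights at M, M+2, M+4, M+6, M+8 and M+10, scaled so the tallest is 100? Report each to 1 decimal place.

The 5 Qj atoms are independent, so intensities follow the terms of (0.27178 + 0.72822)^5.
P(M) = 0.27178^5 = 0.001483
P(M+2) = 5 × 0.27178^4 × 0.72822^1 = 0.019866
P(M+4) = 10 × 0.27178^3 × 0.72822^2 = 0.106458
P(M+6) = 10 × 0.27178^2 × 0.72822^3 = 0.285248
P(M+8) = 5 × 0.27178^1 × 0.72822^4 = 0.382154
P(M+10) = 0.72822^5 = 0.204792
The M+8 peak is largest (0.382154); scaling to 100 gives 0.4 : 5.2 : 27.9 : 74.6 : 100.0 : 53.6.

0.4 : 5.2 : 27.9 : 74.6 : 100.0 : 53.6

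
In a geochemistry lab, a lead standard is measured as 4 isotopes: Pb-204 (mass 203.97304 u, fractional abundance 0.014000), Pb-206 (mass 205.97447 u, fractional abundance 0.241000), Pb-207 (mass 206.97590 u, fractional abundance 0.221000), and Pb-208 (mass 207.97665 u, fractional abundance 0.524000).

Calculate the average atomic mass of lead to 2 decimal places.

Average mass = Σ (abundance × isotope mass) = 0.014000 × 203.97304 + 0.241000 × 205.97447 + 0.221000 × 206.97590 + 0.524000 × 207.97665
= 2.855623 + 49.639847 + 45.741674 + 108.979765 = 207.216909 u

207.22 u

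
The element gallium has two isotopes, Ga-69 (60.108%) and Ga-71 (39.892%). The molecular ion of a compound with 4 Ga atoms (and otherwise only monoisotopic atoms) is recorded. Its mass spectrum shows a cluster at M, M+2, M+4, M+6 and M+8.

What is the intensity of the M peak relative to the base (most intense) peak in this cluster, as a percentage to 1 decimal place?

Binomial terms of (0.60108 + 0.39892)^4: M 0.1305, M+2 0.3465, M+4 0.3450, M+6 0.1526, M+8 0.0253 → M+2 is the base peak.
P(M+2) = C(4,1) × 0.60108^3 × 0.39892^1 = 4 × 0.2171685 × 0.39892 = 0.346531 (base)
P(M) = C(4,0) × 0.60108^4 × 0.39892^0 = 1 × 0.13053564 × 1.0000 = 0.130536
Relative intensity = 0.130536 / 0.346531 × 100 = 37.7

37.7%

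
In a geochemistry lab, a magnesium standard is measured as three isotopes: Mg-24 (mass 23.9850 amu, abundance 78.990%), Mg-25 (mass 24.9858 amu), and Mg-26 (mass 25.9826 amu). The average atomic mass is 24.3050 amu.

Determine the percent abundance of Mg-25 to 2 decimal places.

10.00%

The remaining 21.010% is split between Mg-25 (fraction x) and Mg-26 (fraction 0.21010 − x).
Substituting: 24.9858x + 25.9826(0.21010 − x) = 5.3592485
(24.9858 − 25.9826)x = -0.09969576  ⇒  x = 0.10002, y = 0.11008
Mg-25: 10.00%, Mg-26: 11.01%.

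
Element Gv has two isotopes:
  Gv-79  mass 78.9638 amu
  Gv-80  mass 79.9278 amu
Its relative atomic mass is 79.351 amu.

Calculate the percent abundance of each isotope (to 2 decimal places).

Gv-79: 59.83%, Gv-80: 40.17%

With x = fraction of Gv-79 (so Gv-80 is 1 − x):
78.9638·x + 79.9278·(1 − x) = 79.351
(78.9638 − 79.9278)·x = 79.351 − 79.9278
x = -0.5768 / -0.9640 = 0.59834 → 59.83% Gv-79, 40.17% Gv-80.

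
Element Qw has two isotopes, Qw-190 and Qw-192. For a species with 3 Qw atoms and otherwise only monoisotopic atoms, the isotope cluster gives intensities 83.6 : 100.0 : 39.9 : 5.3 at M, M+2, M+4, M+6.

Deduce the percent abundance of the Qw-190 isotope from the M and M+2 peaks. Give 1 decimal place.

Let p = fractional abundance of Qw-190. I(M+2)/I(M) = [C(3,1)·p^2·(1−p)] / p^3 = 3·(1−p)/p = 100.0/83.6 = 1.1962
(1−p)/p = 1.1962/3 = 0.3987  ⇒  p = 1/(1 + 0.3987) = 0.7149
Qw-190: 71.5%, Qw-192: 28.5%.

71.5%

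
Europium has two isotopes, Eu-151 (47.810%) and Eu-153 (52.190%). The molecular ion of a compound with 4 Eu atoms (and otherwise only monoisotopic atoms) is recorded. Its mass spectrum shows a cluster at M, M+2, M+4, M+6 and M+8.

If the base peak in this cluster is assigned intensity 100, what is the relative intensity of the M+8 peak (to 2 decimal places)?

Binomial terms of (0.47810 + 0.52190)^4: M 0.0522, M+2 0.2281, M+4 0.3736, M+6 0.2719, M+8 0.0742 → M+4 is the base peak.
P(M+4) = C(4,2) × 0.47810^2 × 0.52190^2 = 6 × 0.22857961 × 0.27237961 = 0.373563 (base)
P(M+8) = C(4,4) × 0.47810^0 × 0.52190^4 = 1 × 1.0000 × 0.07419065 = 0.074191
Relative intensity = 0.074191 / 0.373563 × 100 = 19.86

19.86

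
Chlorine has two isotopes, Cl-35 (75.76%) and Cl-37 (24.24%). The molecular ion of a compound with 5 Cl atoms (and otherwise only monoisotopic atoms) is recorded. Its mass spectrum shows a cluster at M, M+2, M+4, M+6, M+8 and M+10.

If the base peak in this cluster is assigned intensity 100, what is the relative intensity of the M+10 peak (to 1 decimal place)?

0.2

Binomial terms of (0.7576 + 0.2424)^5: M 0.2496, M+2 0.3993, M+4 0.2555, M+6 0.0817, M+8 0.0131, M+10 0.0008 → M+2 is the base peak.
P(M+2) = C(5,1) × 0.7576^4 × 0.2424^1 = 5 × 0.32942751 × 0.2424 = 0.399266 (base)
P(M+10) = C(5,5) × 0.7576^0 × 0.2424^5 = 1 × 1.0000 × 0.00083688 = 0.000837
Relative intensity = 0.000837 / 0.399266 × 100 = 0.2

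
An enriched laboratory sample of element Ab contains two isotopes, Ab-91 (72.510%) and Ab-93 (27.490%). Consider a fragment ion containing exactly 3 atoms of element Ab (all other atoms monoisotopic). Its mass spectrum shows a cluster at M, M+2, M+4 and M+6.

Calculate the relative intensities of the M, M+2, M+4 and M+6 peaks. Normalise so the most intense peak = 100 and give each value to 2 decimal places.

Each Ab atom is independently Ab-91 (p = 0.72510) or Ab-93 (q = 0.27490); the cluster is the binomial expansion (p + q)^3.
P(M) = 0.72510^3 = 0.381236
P(M+2) = 3 × 0.72510^2 × 0.27490^1 = 0.433603
P(M+4) = 3 × 0.72510^1 × 0.27490^2 = 0.164387
P(M+6) = 0.27490^3 = 0.020774
The M+2 peak is largest (0.433603); scaling to 100 gives 87.92 : 100.00 : 37.91 : 4.79.

87.92 : 100.00 : 37.91 : 4.79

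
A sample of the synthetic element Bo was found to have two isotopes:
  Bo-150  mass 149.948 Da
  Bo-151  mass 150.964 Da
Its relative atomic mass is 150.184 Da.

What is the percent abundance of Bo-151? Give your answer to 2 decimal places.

Let x be the fractional abundance of Bo-150; then Bo-151 has abundance 1 − x.
149.948·x + 150.964·(1 − x) = 150.184
(149.948 − 150.964)·x = 150.184 − 150.964
x = -0.780 / -1.016 = 0.76772 → 76.77% Bo-150, 23.23% Bo-151.

23.23%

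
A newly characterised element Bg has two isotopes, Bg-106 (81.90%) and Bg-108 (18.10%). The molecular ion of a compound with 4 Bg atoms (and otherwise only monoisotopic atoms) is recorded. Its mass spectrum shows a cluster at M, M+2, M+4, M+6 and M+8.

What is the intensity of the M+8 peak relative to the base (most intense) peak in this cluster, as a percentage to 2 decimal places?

Term probabilities: M 0.4499, M+2 0.3977, M+4 0.1318, M+6 0.0194, M+8 0.0011. Base peak = M.
P(M) = C(4,0) × 0.8190^4 × 0.1810^0 = 1 × 0.44992032 × 1.0000 = 0.449920 (base)
P(M+8) = C(4,4) × 0.8190^0 × 0.1810^4 = 1 × 1.0000 × 0.00107328 = 0.001073
Relative intensity = 0.001073 / 0.449920 × 100 = 0.24

0.24%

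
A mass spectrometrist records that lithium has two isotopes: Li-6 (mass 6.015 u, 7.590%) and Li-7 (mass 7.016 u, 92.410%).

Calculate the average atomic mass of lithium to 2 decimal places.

6.94 u

Ar = Σ fᵢ·mᵢ = 0.07590 × 6.015 + 0.92410 × 7.016
= 0.4565 + 6.4835 = 6.9400 u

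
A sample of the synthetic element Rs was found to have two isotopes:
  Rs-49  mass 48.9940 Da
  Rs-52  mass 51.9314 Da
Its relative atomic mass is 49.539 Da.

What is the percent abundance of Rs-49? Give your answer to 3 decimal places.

Let x be the fractional abundance of Rs-49; then Rs-52 has abundance 1 − x.
48.9940·x + 51.9314·(1 − x) = 49.539
(48.9940 − 51.9314)·x = 49.539 − 51.9314
x = -2.3924 / -2.9374 = 0.81446 → 81.446% Rs-49, 18.554% Rs-52.

81.446%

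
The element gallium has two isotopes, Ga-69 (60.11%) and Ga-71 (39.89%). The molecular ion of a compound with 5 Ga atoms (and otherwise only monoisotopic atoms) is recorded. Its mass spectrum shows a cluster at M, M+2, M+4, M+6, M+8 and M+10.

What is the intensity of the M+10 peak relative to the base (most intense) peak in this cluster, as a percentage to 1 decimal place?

(0.6011 + 0.3989)^5 gives M 0.0785, M+2 0.2604, M+4 0.3456, M+6 0.2293, M+8 0.0761, M+10 0.0101; the largest is M+4.
P(M+4) = C(5,2) × 0.6011^3 × 0.3989^2 = 10 × 0.21719018 × 0.15912121 = 0.345596 (base)
P(M+10) = C(5,5) × 0.6011^0 × 0.3989^5 = 1 × 1.0000 × 0.01009997 = 0.010100
Relative intensity = 0.010100 / 0.345596 × 100 = 2.9

2.9%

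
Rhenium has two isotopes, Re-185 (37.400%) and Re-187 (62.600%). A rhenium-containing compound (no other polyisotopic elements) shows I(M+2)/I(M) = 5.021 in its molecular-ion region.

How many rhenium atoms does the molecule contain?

3

For n independent Re atoms, I(M+2)/I(M) = n · (abundance Re-187) / (abundance Re-185) = n · 0.62600/0.37400.
n = 5.021 × 0.37400/0.62600 = 3.00 ≈ 3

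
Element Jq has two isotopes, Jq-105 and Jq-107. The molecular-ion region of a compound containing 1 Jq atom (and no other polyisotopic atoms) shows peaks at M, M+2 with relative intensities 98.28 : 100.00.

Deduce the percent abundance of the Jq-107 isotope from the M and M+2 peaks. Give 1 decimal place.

50.4%

Write p for the Jq-105 fraction. I(M+2)/I(M) = [C(1,1)·p^0·(1−p)] / p^1 = 1·(1−p)/p = 100.00/98.28 = 1.0175
(1−p)/p = 1.0175/1 = 1.0175  ⇒  p = 1/(1 + 1.0175) = 0.4957
Jq-105: 49.6%, Jq-107: 50.4%.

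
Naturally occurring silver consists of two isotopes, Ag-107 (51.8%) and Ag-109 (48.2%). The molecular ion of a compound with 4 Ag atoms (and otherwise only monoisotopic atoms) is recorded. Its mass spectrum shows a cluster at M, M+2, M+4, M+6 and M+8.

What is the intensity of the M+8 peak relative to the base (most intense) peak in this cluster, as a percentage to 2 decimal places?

Binomial terms of (0.518 + 0.482)^4: M 0.0720, M+2 0.2680, M+4 0.3740, M+6 0.2320, M+8 0.0540 → M+4 is the base peak.
P(M+4) = C(4,2) × 0.518^2 × 0.482^2 = 6 × 0.268324 × 0.232324 = 0.374029 (base)
P(M+8) = C(4,4) × 0.518^0 × 0.482^4 = 1 × 1.0000 × 0.05397444 = 0.053974
Relative intensity = 0.053974 / 0.374029 × 100 = 14.43

14.43%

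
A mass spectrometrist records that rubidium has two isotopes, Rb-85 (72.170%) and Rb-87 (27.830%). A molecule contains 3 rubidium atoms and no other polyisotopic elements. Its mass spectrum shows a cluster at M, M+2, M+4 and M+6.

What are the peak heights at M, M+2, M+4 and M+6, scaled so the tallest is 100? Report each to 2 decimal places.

86.44 : 100.00 : 38.56 : 4.96

The 3 Rb atoms are independent, so intensities follow the terms of (0.72170 + 0.27830)^3.
P(M) = 0.72170^3 = 0.375898
P(M+2) = 3 × 0.72170^2 × 0.27830^1 = 0.434858
P(M+4) = 3 × 0.72170^1 × 0.27830^2 = 0.167689
P(M+6) = 0.27830^3 = 0.021555
The M+2 peak is largest (0.434858); scaling to 100 gives 86.44 : 100.00 : 38.56 : 4.96.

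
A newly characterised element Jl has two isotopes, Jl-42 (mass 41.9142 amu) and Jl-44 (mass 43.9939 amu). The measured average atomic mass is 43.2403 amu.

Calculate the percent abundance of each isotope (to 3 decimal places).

Let x be the fractional abundance of Jl-42; then Jl-44 has abundance 1 − x.
41.9142·x + 43.9939·(1 − x) = 43.2403
(41.9142 − 43.9939)·x = 43.2403 − 43.9939
x = -0.7536 / -2.0797 = 0.36236 → 36.236% Jl-42, 63.764% Jl-44.

Jl-42: 36.236%, Jl-44: 63.764%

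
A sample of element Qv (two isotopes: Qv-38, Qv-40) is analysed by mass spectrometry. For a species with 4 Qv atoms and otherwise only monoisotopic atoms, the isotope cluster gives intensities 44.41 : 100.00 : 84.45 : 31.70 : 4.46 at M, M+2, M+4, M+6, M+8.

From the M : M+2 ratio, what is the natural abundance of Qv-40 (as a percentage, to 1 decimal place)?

36.0%

Let p = fractional abundance of Qv-38. I(M+2)/I(M) = [C(4,1)·p^3·(1−p)] / p^4 = 4·(1−p)/p = 100.00/44.41 = 2.2517
(1−p)/p = 2.2517/4 = 0.5629  ⇒  p = 1/(1 + 0.5629) = 0.6398
Qv-38: 64.0%, Qv-40: 36.0%.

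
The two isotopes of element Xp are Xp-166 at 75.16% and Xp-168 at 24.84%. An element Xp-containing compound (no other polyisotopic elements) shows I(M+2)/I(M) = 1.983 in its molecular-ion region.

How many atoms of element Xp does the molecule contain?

6

With n Xp atoms, P(M+2)/P(M) = C(n,1)·p^(n−1)q / p^n = n·q/p = n · 0.2484/0.7516.
n = 1.983 × 0.7516/0.2484 = 6.00 ≈ 6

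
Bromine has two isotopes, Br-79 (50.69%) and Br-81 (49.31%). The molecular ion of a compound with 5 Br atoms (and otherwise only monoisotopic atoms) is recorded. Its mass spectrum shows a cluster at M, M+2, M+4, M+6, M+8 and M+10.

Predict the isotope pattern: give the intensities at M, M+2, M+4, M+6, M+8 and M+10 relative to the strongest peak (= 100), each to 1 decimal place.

10.6 : 51.4 : 100.0 : 97.3 : 47.3 : 9.2

Expanding (0.5069 + 0.4931)^5:
P(M) = 0.5069^5 = 0.033467
P(M+2) = 5 × 0.5069^4 × 0.4931^1 = 0.162777
P(M+4) = 10 × 0.5069^3 × 0.4931^2 = 0.316692
P(M+6) = 10 × 0.5069^2 × 0.4931^3 = 0.308070
P(M+8) = 5 × 0.5069^1 × 0.4931^4 = 0.149842
P(M+10) = 0.4931^5 = 0.029152
The M+4 peak is largest (0.316692); scaling to 100 gives 10.6 : 51.4 : 100.0 : 97.3 : 47.3 : 9.2.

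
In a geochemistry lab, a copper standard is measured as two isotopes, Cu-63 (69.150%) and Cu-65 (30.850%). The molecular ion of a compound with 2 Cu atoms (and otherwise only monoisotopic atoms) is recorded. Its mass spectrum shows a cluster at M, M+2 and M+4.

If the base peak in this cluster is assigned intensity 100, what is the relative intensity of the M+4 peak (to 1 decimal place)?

19.9

(0.69150 + 0.30850)^2 gives M 0.4782, M+2 0.4267, M+4 0.0952; the largest is M.
P(M) = C(2,0) × 0.69150^2 × 0.30850^0 = 1 × 0.47817225 × 1.0000 = 0.478172 (base)
P(M+4) = C(2,2) × 0.69150^0 × 0.30850^2 = 1 × 1.0000 × 0.09517225 = 0.095172
Relative intensity = 0.095172 / 0.478172 × 100 = 19.9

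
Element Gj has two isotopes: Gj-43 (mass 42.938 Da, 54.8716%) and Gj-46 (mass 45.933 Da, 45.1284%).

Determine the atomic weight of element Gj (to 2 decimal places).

Weight each isotope mass by its fractional abundance: 0.548716 × 42.938 + 0.451284 × 45.933
= 23.5608 + 20.7288 = 44.2896 Da

44.29 Da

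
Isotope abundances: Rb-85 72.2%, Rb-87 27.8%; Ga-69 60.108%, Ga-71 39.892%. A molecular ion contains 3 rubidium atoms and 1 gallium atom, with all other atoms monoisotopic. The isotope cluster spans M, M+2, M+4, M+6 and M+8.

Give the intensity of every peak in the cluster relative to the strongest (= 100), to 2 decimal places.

Rubidium pattern (n=3): 0.37636705 : 0.43475086 : 0.16739714 : 0.02148495
Gallium pattern (n=1): 0.60108 : 0.39892
Convolve the two distributions (both contribute in 2-u steps):
  M: 0.37636705×0.60108 = 0.226227
  M+2: 0.37636705×0.39892 + 0.43475086×0.60108 = 0.411460
  M+4: 0.43475086×0.39892 + 0.16739714×0.60108 = 0.274050
  M+6: 0.16739714×0.39892 + 0.02148495×0.60108 = 0.079692
  M+8: 0.02148495×0.39892 = 0.008571
Scale to base peak (0.411460) = 100: 54.98 : 100.00 : 66.60 : 19.37 : 2.08

54.98 : 100.00 : 66.60 : 19.37 : 2.08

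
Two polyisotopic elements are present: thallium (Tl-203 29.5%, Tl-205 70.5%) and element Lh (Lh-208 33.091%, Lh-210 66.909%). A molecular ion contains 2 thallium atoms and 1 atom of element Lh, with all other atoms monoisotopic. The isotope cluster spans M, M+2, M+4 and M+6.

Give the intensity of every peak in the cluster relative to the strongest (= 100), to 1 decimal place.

Thallium pattern (n=2): 0.087025 : 0.41595 : 0.497025
Element Lh pattern (n=1): 0.33091 : 0.66909
Convolve the two distributions (both contribute in 2-u steps):
  M: 0.087025×0.33091 = 0.028797
  M+2: 0.087025×0.66909 + 0.41595×0.33091 = 0.195870
  M+4: 0.41595×0.66909 + 0.497025×0.33091 = 0.442779
  M+6: 0.497025×0.66909 = 0.332554
Scale to base peak (0.442779) = 100: 6.5 : 44.2 : 100.0 : 75.1

6.5 : 44.2 : 100.0 : 75.1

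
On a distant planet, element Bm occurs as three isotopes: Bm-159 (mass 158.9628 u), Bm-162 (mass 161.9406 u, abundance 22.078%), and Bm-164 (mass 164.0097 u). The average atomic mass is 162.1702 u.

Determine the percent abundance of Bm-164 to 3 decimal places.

50.525%

Let x and y be the fractions of Bm-159 and Bm-164. Then x + y = 1 − 0.22078 = 0.77922 and 158.9628x + 164.0097y = 162.1702 − 0.22078×161.9406 = 126.416954332.
Substituting: 158.9628x + 164.0097(0.77922 − x) = 126.416954332
(158.9628 − 164.0097)x = -1.382684102  ⇒  x = 0.27397, y = 0.50525
Bm-159: 27.397%, Bm-164: 50.525%.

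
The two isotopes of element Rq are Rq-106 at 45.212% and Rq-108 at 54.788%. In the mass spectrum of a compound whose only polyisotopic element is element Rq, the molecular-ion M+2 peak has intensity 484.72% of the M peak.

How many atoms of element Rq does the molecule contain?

The M+2/M ratio from n Rq atoms is n · q/p = n · 0.54788/0.45212.
n = 4.8472 × 0.45212/0.54788 = 4.00 ≈ 4

4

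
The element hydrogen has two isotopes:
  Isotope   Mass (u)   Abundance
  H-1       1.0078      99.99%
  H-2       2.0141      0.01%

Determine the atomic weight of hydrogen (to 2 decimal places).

Ar = Σ fᵢ·mᵢ = 0.9999 × 1.0078 + 0.0001 × 2.0141
= 1.00770 + 0.00020 = 1.00790 u

1.01 u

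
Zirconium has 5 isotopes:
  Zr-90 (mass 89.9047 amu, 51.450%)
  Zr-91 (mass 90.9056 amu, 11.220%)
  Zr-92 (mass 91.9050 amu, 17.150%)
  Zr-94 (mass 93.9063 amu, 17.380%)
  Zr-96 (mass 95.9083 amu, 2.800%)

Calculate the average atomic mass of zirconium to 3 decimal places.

91.224 amu

Average mass = Σ (abundance × isotope mass) = 0.51450 × 89.9047 + 0.11220 × 90.9056 + 0.17150 × 91.9050 + 0.17380 × 93.9063 + 0.02800 × 95.9083
= 46.25597 + 10.19961 + 15.76171 + 16.32091 + 2.68543 = 91.22363 amu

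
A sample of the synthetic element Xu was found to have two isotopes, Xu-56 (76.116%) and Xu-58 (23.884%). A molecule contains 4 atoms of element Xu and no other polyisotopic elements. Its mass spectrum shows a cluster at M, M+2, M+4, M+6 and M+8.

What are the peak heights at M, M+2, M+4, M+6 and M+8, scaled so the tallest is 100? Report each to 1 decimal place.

Expanding (0.76116 + 0.23884)^4:
P(M) = 0.76116^4 = 0.335663
P(M+2) = 4 × 0.76116^3 × 0.23884^1 = 0.421303
P(M+4) = 6 × 0.76116^2 × 0.23884^2 = 0.198298
P(M+6) = 4 × 0.76116^1 × 0.23884^3 = 0.041482
P(M+8) = 0.23884^4 = 0.003254
The M+2 peak is largest (0.421303); scaling to 100 gives 79.7 : 100.0 : 47.1 : 9.8 : 0.8.

79.7 : 100.0 : 47.1 : 9.8 : 0.8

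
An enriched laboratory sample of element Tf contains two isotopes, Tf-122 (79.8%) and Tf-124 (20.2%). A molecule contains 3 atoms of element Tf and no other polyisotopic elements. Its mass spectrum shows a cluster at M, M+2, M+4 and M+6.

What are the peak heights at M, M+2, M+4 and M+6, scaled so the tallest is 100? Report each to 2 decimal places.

The 3 Tf atoms are independent, so intensities follow the terms of (0.798 + 0.202)^3.
P(M) = 0.798^3 = 0.508170
P(M+2) = 3 × 0.798^2 × 0.202^1 = 0.385903
P(M+4) = 3 × 0.798^1 × 0.202^2 = 0.097685
P(M+6) = 0.202^3 = 0.008242
The M peak is largest (0.508170); scaling to 100 gives 100.00 : 75.94 : 19.22 : 1.62.

100.00 : 75.94 : 19.22 : 1.62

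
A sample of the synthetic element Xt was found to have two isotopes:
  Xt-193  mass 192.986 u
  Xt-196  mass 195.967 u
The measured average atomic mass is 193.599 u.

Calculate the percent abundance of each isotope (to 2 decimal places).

Xt-193: 79.44%, Xt-196: 20.56%

With x = fraction of Xt-193 (so Xt-196 is 1 − x):
192.986·x + 195.967·(1 − x) = 193.599
(192.986 − 195.967)·x = 193.599 − 195.967
x = -2.368 / -2.981 = 0.79436 → 79.44% Xt-193, 20.56% Xt-196.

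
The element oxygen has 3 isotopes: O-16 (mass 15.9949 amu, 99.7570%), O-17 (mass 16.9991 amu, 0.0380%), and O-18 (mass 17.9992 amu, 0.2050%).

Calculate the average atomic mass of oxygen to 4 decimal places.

15.9994 amu

The abundance-weighted mean is 0.997570 × 15.9949 + 0.000380 × 16.9991 + 0.002050 × 17.9992
= 15.95603 + 0.00646 + 0.03690 = 15.99939 amu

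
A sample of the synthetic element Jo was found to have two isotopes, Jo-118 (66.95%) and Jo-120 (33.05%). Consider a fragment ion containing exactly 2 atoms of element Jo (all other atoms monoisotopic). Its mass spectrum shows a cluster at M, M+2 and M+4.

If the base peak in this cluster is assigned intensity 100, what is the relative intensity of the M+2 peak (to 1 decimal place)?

98.7

Term probabilities: M 0.4482, M+2 0.4425, M+4 0.1092. Base peak = M.
P(M) = C(2,0) × 0.6695^2 × 0.3305^0 = 1 × 0.44823025 × 1.0000 = 0.448230 (base)
P(M+2) = C(2,1) × 0.6695^1 × 0.3305^1 = 2 × 0.6695 × 0.3305 = 0.442540
Relative intensity = 0.442540 / 0.448230 × 100 = 98.7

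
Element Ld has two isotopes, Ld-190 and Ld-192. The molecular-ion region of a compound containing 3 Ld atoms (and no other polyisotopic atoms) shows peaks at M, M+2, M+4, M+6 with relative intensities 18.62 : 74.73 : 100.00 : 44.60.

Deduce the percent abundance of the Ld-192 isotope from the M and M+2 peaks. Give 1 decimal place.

Write p for the Ld-190 fraction. I(M+2)/I(M) = [C(3,1)·p^2·(1−p)] / p^3 = 3·(1−p)/p = 74.73/18.62 = 4.0134
(1−p)/p = 4.0134/3 = 1.3378  ⇒  p = 1/(1 + 1.3378) = 0.4278
Ld-190: 42.8%, Ld-192: 57.2%.

57.2%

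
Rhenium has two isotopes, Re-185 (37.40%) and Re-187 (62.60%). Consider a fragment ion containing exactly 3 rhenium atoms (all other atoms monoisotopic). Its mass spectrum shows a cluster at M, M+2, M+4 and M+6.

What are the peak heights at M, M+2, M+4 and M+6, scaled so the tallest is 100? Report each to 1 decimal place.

11.9 : 59.7 : 100.0 : 55.8

Each Re atom is independently Re-185 (p = 0.3740) or Re-187 (q = 0.6260); the cluster is the binomial expansion (p + q)^3.
P(M) = 0.3740^3 = 0.052314
P(M+2) = 3 × 0.3740^2 × 0.6260^1 = 0.262687
P(M+4) = 3 × 0.3740^1 × 0.6260^2 = 0.439685
P(M+6) = 0.6260^3 = 0.245314
The M+4 peak is largest (0.439685); scaling to 100 gives 11.9 : 59.7 : 100.0 : 55.8.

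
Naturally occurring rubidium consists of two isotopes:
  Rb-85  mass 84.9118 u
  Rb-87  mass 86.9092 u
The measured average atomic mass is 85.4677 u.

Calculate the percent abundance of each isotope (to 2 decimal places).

Let x be the fractional abundance of Rb-85; then Rb-87 has abundance 1 − x.
84.9118·x + 86.9092·(1 − x) = 85.4677
(84.9118 − 86.9092)·x = 85.4677 − 86.9092
x = -1.4415 / -1.9974 = 0.72169 → 72.17% Rb-85, 27.83% Rb-87.

Rb-85: 72.17%, Rb-87: 27.83%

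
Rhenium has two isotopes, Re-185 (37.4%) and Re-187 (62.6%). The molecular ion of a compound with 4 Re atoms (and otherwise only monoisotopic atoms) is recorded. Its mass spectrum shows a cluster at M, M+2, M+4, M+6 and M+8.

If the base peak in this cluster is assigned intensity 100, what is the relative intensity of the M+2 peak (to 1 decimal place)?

35.7

Term probabilities: M 0.0196, M+2 0.1310, M+4 0.3289, M+6 0.3670, M+8 0.1536. Base peak = M+6.
P(M+6) = C(4,3) × 0.374^1 × 0.626^3 = 4 × 0.3740 × 0.24531438 = 0.366990 (base)
P(M+2) = C(4,1) × 0.374^3 × 0.626^1 = 4 × 0.05231362 × 0.6260 = 0.130993
Relative intensity = 0.130993 / 0.366990 × 100 = 35.7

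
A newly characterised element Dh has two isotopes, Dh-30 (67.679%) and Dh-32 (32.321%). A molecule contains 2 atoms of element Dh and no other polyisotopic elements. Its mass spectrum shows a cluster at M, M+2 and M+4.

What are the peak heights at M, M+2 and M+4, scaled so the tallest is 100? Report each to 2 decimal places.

100.00 : 95.51 : 22.81

The 2 Dh atoms are independent, so intensities follow the terms of (0.67679 + 0.32321)^2.
P(M) = 0.67679^2 = 0.458045
P(M+2) = 2 × 0.67679^1 × 0.32321^1 = 0.437491
P(M+4) = 0.32321^2 = 0.104465
The M peak is largest (0.458045); scaling to 100 gives 100.00 : 95.51 : 22.81.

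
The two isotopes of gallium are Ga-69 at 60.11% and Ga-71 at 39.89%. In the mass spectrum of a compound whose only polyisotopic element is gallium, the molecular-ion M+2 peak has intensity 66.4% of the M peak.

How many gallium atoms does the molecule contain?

With n Ga atoms, P(M+2)/P(M) = C(n,1)·p^(n−1)q / p^n = n·q/p = n · 0.3989/0.6011.
n = 0.664 × 0.6011/0.3989 = 1.00 ≈ 1

1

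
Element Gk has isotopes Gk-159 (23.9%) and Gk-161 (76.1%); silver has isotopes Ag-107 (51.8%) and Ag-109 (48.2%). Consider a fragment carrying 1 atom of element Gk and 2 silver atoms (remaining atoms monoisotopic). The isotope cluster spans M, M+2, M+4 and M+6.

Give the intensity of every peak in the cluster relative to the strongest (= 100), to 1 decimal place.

14.7 : 74.3 : 100.0 : 40.6

Element Gk pattern (n=1): 0.2390 : 0.7610
Silver pattern (n=2): 0.268324 : 0.499352 : 0.232324
Convolve the two distributions (both contribute in 2-u steps):
  M: 0.2390×0.268324 = 0.064129
  M+2: 0.2390×0.499352 + 0.7610×0.268324 = 0.323540
  M+4: 0.2390×0.232324 + 0.7610×0.499352 = 0.435532
  M+6: 0.7610×0.232324 = 0.176799
Scale to base peak (0.435532) = 100: 14.7 : 74.3 : 100.0 : 40.6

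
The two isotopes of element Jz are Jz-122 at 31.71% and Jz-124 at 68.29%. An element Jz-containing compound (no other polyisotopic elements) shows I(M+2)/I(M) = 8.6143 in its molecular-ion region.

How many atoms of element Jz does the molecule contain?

4

With n Jz atoms, P(M+2)/P(M) = C(n,1)·p^(n−1)q / p^n = n·q/p = n · 0.6829/0.3171.
n = 8.6143 × 0.3171/0.6829 = 4.00 ≈ 4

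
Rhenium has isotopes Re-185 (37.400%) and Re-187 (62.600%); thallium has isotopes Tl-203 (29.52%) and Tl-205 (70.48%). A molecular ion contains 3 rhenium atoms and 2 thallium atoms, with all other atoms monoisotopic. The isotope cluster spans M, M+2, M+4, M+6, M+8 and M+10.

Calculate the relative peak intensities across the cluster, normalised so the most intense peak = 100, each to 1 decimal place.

1.4 : 13.3 : 51.9 : 100.0 : 95.7 : 36.4

Rhenium pattern (n=3): 0.05231362 : 0.26268713 : 0.43968487 : 0.24531438
Thallium pattern (n=2): 0.08714304 : 0.41611392 : 0.49674304
Convolve the two distributions (both contribute in 2-u steps):
  M: 0.05231362×0.08714304 = 0.004559
  M+2: 0.05231362×0.41611392 + 0.26268713×0.08714304 = 0.044660
  M+4: 0.05231362×0.49674304 + 0.26268713×0.41611392 + 0.43968487×0.08714304 = 0.173610
  M+6: 0.26268713×0.49674304 + 0.43968487×0.41611392 + 0.24531438×0.08714304 = 0.334824
  M+8: 0.43968487×0.49674304 + 0.24531438×0.41611392 = 0.320489
  M+10: 0.24531438×0.49674304 = 0.121858
Scale to base peak (0.334824) = 100: 1.4 : 13.3 : 51.9 : 100.0 : 95.7 : 36.4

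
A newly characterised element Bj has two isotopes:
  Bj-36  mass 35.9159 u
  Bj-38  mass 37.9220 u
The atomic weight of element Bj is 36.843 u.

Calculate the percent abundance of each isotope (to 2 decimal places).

Bj-36: 53.79%, Bj-38: 46.21%

With x = fraction of Bj-36 (so Bj-38 is 1 − x):
35.9159·x + 37.9220·(1 − x) = 36.843
(35.9159 − 37.9220)·x = 36.843 − 37.9220
x = -1.0790 / -2.0061 = 0.53786 → 53.79% Bj-36, 46.21% Bj-38.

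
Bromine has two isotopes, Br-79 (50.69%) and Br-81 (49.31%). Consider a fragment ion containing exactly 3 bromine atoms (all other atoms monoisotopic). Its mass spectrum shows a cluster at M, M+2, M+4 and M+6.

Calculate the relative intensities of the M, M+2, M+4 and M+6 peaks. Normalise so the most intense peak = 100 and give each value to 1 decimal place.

34.3 : 100.0 : 97.3 : 31.5

Each Br atom is independently Br-79 (p = 0.5069) or Br-81 (q = 0.4931); the cluster is the binomial expansion (p + q)^3.
P(M) = 0.5069^3 = 0.130247
P(M+2) = 3 × 0.5069^2 × 0.4931^1 = 0.380103
P(M+4) = 3 × 0.5069^1 × 0.4931^2 = 0.369755
P(M+6) = 0.4931^3 = 0.119896
The M+2 peak is largest (0.380103); scaling to 100 gives 34.3 : 100.0 : 97.3 : 31.5.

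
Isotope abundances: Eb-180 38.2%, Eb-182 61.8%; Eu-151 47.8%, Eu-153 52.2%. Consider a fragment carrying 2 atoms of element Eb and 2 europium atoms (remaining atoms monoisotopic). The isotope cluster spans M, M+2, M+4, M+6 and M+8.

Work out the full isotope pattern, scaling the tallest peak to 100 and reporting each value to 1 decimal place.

9.2 : 49.8 : 100.0 : 88.0 : 28.7

Element Eb pattern (n=2): 0.145924 : 0.472152 : 0.381924
Europium pattern (n=2): 0.228484 : 0.499032 : 0.272484
Convolve the two distributions (both contribute in 2-u steps):
  M: 0.145924×0.228484 = 0.033341
  M+2: 0.145924×0.499032 + 0.472152×0.228484 = 0.180700
  M+4: 0.145924×0.272484 + 0.472152×0.499032 + 0.381924×0.228484 = 0.362644
  M+6: 0.472152×0.272484 + 0.381924×0.499032 = 0.319246
  M+8: 0.381924×0.272484 = 0.104068
Scale to base peak (0.362644) = 100: 9.2 : 49.8 : 100.0 : 88.0 : 28.7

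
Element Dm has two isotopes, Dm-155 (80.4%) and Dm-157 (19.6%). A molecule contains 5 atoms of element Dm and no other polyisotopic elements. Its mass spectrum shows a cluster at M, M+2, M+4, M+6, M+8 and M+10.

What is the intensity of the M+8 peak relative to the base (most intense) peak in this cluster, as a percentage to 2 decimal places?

Binomial terms of (0.804 + 0.196)^5: M 0.3360, M+2 0.4095, M+4 0.1997, M+6 0.0487, M+8 0.0059, M+10 0.0003 → M+2 is the base peak.
P(M+2) = C(5,1) × 0.804^4 × 0.196^1 = 5 × 0.41785365 × 0.1960 = 0.409497 (base)
P(M+8) = C(5,4) × 0.804^1 × 0.196^4 = 5 × 0.8040 × 0.00147579 = 0.005933
Relative intensity = 0.005933 / 0.409497 × 100 = 1.45

1.45%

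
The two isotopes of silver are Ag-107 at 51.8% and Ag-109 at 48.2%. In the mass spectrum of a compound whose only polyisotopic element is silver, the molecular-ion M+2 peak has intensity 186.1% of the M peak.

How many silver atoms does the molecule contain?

The M+2/M ratio from n Ag atoms is n · q/p = n · 0.482/0.518.
n = 1.861 × 0.518/0.482 = 2.00 ≈ 2

2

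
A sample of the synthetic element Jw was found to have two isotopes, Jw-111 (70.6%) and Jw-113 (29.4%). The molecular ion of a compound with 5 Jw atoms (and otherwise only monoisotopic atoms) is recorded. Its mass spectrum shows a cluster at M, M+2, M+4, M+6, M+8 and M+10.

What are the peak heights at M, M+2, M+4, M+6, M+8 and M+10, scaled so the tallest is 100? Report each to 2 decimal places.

The 5 Jw atoms are independent, so intensities follow the terms of (0.706 + 0.294)^5.
P(M) = 0.706^5 = 0.175398
P(M+2) = 5 × 0.706^4 × 0.294^1 = 0.365205
P(M+4) = 10 × 0.706^3 × 0.294^2 = 0.304165
P(M+6) = 10 × 0.706^2 × 0.294^3 = 0.126663
P(M+8) = 5 × 0.706^1 × 0.294^4 = 0.026373
P(M+10) = 0.294^5 = 0.002197
The M+2 peak is largest (0.365205); scaling to 100 gives 48.03 : 100.00 : 83.29 : 34.68 : 7.22 : 0.60.

48.03 : 100.00 : 83.29 : 34.68 : 7.22 : 0.60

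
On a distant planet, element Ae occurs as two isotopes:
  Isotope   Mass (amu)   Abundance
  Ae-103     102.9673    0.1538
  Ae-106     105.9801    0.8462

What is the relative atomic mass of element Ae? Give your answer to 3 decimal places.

105.517 amu

Weight each isotope mass by its fractional abundance: 0.1538 × 102.9673 + 0.8462 × 105.9801
= 15.83637 + 89.68036 = 105.51673 amu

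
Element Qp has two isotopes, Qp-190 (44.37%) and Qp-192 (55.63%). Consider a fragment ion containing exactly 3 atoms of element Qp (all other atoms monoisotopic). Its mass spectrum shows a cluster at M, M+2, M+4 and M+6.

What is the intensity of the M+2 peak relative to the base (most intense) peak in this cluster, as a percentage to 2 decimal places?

(0.4437 + 0.5563)^3 gives M 0.0874, M+2 0.3286, M+4 0.4119, M+6 0.1722; the largest is M+4.
P(M+4) = C(3,2) × 0.4437^1 × 0.5563^2 = 3 × 0.4437 × 0.30946969 = 0.411935 (base)
P(M+2) = C(3,1) × 0.4437^2 × 0.5563^1 = 3 × 0.19686969 × 0.5563 = 0.328556
Relative intensity = 0.328556 / 0.411935 × 100 = 79.76

79.76%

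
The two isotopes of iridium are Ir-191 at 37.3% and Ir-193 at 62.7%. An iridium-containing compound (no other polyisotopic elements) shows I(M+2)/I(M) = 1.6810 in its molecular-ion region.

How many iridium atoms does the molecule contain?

With n Ir atoms, P(M+2)/P(M) = C(n,1)·p^(n−1)q / p^n = n·q/p = n · 0.627/0.373.
n = 1.6810 × 0.373/0.627 = 1.00 ≈ 1

1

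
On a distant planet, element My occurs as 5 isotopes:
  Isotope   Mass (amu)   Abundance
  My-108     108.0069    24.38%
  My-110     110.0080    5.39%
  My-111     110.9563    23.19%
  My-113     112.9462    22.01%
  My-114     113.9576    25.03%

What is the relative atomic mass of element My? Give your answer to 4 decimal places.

111.3753 amu

Weight each isotope mass by its fractional abundance: 0.2438 × 108.0069 + 0.0539 × 110.0080 + 0.2319 × 110.9563 + 0.2201 × 112.9462 + 0.2503 × 113.9576
= 26.33208 + 5.92943 + 25.73077 + 24.85946 + 28.52359 = 111.37533 amu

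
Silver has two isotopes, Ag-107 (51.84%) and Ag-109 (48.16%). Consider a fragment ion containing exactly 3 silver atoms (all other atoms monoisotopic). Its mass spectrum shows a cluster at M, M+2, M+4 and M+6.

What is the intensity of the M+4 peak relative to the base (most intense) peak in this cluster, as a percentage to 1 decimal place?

Term probabilities: M 0.1393, M+2 0.3883, M+4 0.3607, M+6 0.1117. Base peak = M+2.
P(M+2) = C(3,1) × 0.5184^2 × 0.4816^1 = 3 × 0.26873856 × 0.4816 = 0.388273 (base)
P(M+4) = C(3,2) × 0.5184^1 × 0.4816^2 = 3 × 0.5184 × 0.23193856 = 0.360711
Relative intensity = 0.360711 / 0.388273 × 100 = 92.9

92.9%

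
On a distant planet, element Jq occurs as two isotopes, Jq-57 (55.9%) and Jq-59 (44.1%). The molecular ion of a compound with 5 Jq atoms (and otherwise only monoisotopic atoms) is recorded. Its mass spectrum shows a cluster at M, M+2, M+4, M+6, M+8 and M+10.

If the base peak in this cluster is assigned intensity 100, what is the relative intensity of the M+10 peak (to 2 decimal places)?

4.91

Binomial terms of (0.559 + 0.441)^5: M 0.0546, M+2 0.2153, M+4 0.3397, M+6 0.2680, M+8 0.1057, M+10 0.0167 → M+4 is the base peak.
P(M+4) = C(5,2) × 0.559^3 × 0.441^2 = 10 × 0.17467688 × 0.194481 = 0.339713 (base)
P(M+10) = C(5,5) × 0.559^0 × 0.441^5 = 1 × 1.0000 × 0.01667988 = 0.016680
Relative intensity = 0.016680 / 0.339713 × 100 = 4.91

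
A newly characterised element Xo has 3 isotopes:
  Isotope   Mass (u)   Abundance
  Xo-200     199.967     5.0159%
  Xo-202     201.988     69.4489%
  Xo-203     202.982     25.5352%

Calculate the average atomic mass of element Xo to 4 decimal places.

202.1404 u

Weight each isotope mass by its fractional abundance: 0.050159 × 199.967 + 0.694489 × 201.988 + 0.255352 × 202.982
= 10.03014 + 140.27844 + 51.83186 = 202.14044 u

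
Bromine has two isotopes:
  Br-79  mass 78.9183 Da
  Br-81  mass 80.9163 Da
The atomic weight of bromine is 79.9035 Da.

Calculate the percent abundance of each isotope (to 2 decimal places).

With x = fraction of Br-79 (so Br-81 is 1 − x):
78.9183·x + 80.9163·(1 − x) = 79.9035
(78.9183 − 80.9163)·x = 79.9035 − 80.9163
x = -1.0128 / -1.9980 = 0.50691 → 50.69% Br-79, 49.31% Br-81.

Br-79: 50.69%, Br-81: 49.31%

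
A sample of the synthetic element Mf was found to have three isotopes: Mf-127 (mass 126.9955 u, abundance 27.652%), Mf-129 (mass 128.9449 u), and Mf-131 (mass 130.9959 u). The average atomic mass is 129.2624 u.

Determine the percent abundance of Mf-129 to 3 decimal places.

The remaining 72.348% is split between Mf-129 (fraction x) and Mf-131 (fraction 0.72348 − x).
Substituting: 128.9449x + 130.9959(0.72348 − x) = 94.14560434
(128.9449 − 130.9959)x = -0.627309392  ⇒  x = 0.30586, y = 0.41762
Mf-129: 30.586%, Mf-131: 41.762%.

30.586%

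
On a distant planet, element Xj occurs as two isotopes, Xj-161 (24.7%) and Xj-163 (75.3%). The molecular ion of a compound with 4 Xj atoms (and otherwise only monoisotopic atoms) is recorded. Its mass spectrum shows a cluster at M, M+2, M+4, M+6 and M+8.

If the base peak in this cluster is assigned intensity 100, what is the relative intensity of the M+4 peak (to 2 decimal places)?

(0.247 + 0.753)^4 gives M 0.0037, M+2 0.0454, M+4 0.2076, M+6 0.4218, M+8 0.3215; the largest is M+6.
P(M+6) = C(4,3) × 0.247^1 × 0.753^3 = 4 × 0.2470 × 0.42695778 = 0.421834 (base)
P(M+4) = C(4,2) × 0.247^2 × 0.753^2 = 6 × 0.061009 × 0.567009 = 0.207556
Relative intensity = 0.207556 / 0.421834 × 100 = 49.20

49.20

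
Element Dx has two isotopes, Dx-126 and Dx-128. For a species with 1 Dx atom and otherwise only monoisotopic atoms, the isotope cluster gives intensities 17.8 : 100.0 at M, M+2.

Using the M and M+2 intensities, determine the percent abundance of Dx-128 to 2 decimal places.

84.89%

Let p = fractional abundance of Dx-126. I(M+2)/I(M) = [C(1,1)·p^0·(1−p)] / p^1 = 1·(1−p)/p = 100.0/17.8 = 5.6180
(1−p)/p = 5.6180/1 = 5.6180  ⇒  p = 1/(1 + 5.6180) = 0.1511
Dx-126: 15.11%, Dx-128: 84.89%.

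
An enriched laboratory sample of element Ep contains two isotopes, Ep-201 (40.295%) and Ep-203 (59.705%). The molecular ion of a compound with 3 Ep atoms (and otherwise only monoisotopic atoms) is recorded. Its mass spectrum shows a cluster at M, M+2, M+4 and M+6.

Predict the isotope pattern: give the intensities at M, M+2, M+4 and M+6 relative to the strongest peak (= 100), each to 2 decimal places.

15.18 : 67.49 : 100.00 : 49.39

Expanding (0.40295 + 0.59705)^3:
P(M) = 0.40295^3 = 0.065426
P(M+2) = 3 × 0.40295^2 × 0.59705^1 = 0.290827
P(M+4) = 3 × 0.40295^1 × 0.59705^2 = 0.430917
P(M+6) = 0.59705^3 = 0.212830
The M+4 peak is largest (0.430917); scaling to 100 gives 15.18 : 67.49 : 100.00 : 49.39.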